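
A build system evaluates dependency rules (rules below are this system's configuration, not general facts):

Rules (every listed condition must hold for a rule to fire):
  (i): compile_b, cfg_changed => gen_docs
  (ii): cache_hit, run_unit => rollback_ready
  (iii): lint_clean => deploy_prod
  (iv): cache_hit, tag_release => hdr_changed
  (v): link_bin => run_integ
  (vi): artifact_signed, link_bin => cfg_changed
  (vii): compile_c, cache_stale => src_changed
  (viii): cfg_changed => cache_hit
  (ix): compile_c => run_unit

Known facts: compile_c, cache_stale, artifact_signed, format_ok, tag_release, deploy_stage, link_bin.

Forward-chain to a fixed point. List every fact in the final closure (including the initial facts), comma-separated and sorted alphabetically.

artifact_signed, cache_hit, cache_stale, cfg_changed, compile_c, deploy_stage, format_ok, hdr_changed, link_bin, rollback_ready, run_integ, run_unit, src_changed, tag_release

Round 1 fires (v), (vi), (vii), (ix), giving run_integ, cfg_changed, src_changed, run_unit.
Round 2 fires (viii), giving cache_hit.
Round 3 fires (ii), (iv), giving rollback_ready, hdr_changed.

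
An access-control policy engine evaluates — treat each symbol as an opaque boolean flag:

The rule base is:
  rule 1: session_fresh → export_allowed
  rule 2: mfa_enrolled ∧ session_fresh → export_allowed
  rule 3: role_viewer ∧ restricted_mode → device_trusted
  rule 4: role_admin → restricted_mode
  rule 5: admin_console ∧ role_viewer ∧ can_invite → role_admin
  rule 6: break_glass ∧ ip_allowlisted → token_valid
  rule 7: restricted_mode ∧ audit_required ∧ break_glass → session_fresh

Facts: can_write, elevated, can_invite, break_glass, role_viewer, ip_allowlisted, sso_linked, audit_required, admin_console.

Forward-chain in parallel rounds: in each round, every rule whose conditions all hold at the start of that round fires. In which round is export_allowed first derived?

Round 1: rule 5 [admin_console ∧ role_viewer ∧ can_invite → role_admin]; rule 6 [break_glass ∧ ip_allowlisted → token_valid]. New: role_admin, token_valid.
Round 2: rule 4 [role_admin → restricted_mode]. New: restricted_mode.
Round 3: rule 3 [role_viewer ∧ restricted_mode → device_trusted]; rule 7 [restricted_mode ∧ audit_required ∧ break_glass → session_fresh]. New: device_trusted, session_fresh.
Round 4: rule 1 [session_fresh → export_allowed]. New: export_allowed.
export_allowed first appears in round 4.

4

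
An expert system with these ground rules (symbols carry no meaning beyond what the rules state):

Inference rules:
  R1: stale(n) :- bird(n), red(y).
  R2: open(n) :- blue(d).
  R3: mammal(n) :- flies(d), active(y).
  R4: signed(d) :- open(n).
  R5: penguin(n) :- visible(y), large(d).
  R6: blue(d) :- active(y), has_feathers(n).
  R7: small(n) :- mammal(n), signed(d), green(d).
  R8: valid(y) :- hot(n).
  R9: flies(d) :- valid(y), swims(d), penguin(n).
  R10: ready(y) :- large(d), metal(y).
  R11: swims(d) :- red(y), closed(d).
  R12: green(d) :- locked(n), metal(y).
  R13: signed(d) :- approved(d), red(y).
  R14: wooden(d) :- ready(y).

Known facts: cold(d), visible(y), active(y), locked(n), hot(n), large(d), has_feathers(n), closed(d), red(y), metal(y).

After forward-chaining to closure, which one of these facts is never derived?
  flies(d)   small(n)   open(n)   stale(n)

[1] R5 [penguin(n) :- visible(y), large(d).]; R6 [blue(d) :- active(y), has_feathers(n).]; R8 [valid(y) :- hot(n).]; R10 [ready(y) :- large(d), metal(y).]; R11 [swims(d) :- red(y), closed(d).]; R12 [green(d) :- locked(n), metal(y).]. ⇒ new: penguin(n), blue(d), valid(y), ready(y), swims(d), green(d).
[2] R2 [open(n) :- blue(d).]; R9 [flies(d) :- valid(y), swims(d), penguin(n).]; R14 [wooden(d) :- ready(y).]. ⇒ new: open(n), flies(d), wooden(d).
[3] R3 [mammal(n) :- flies(d), active(y).]; R4 [signed(d) :- open(n).]. ⇒ new: mammal(n), signed(d).
[4] R7 [small(n) :- mammal(n), signed(d), green(d).]. ⇒ new: small(n).
Derived: flies(d) (round 2), small(n) (round 4), open(n) (round 2). stale(n) never appears in any round.

stale(n)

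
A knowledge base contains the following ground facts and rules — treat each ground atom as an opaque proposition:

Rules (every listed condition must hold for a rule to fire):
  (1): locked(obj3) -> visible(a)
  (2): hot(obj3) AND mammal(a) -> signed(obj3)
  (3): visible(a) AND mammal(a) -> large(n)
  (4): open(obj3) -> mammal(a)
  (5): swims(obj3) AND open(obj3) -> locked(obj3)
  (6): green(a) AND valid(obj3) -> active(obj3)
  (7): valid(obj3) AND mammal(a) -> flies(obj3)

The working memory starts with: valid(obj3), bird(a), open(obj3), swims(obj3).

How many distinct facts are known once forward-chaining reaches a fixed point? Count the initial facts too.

Round 1 fires (4), (5), giving mammal(a), locked(obj3).
Round 2 fires (1), (7), giving visible(a), flies(obj3).
Round 3 fires (3), giving large(n).
Closure: {bird(a), flies(obj3), large(n), locked(obj3), mammal(a), open(obj3), swims(obj3), valid(obj3), visible(a)} — 9 facts.

9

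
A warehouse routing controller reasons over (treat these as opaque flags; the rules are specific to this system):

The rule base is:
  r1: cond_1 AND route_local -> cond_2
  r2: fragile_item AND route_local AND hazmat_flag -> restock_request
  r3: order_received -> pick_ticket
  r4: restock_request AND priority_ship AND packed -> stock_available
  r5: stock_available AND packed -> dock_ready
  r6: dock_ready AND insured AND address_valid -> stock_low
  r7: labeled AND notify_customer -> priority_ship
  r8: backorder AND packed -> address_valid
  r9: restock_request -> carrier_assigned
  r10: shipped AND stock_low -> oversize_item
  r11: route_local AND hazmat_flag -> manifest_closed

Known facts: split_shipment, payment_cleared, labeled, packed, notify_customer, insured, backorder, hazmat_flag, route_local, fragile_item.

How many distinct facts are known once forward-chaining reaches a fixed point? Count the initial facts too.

18

[1] r2 [fragile_item AND route_local AND hazmat_flag -> restock_request]; r7 [labeled AND notify_customer -> priority_ship]; r8 [backorder AND packed -> address_valid]; r11 [route_local AND hazmat_flag -> manifest_closed]. ⇒ new: restock_request, priority_ship, address_valid, manifest_closed.
[2] r4 [restock_request AND priority_ship AND packed -> stock_available]; r9 [restock_request -> carrier_assigned]. ⇒ new: stock_available, carrier_assigned.
[3] r5 [stock_available AND packed -> dock_ready]. ⇒ new: dock_ready.
[4] r6 [dock_ready AND insured AND address_valid -> stock_low]. ⇒ new: stock_low.
Closure: {address_valid, backorder, carrier_assigned, dock_ready, fragile_item, hazmat_flag, insured, labeled, manifest_closed, notify_customer, packed, payment_cleared, priority_ship, restock_request, route_local, split_shipment, stock_available, stock_low} — 18 facts.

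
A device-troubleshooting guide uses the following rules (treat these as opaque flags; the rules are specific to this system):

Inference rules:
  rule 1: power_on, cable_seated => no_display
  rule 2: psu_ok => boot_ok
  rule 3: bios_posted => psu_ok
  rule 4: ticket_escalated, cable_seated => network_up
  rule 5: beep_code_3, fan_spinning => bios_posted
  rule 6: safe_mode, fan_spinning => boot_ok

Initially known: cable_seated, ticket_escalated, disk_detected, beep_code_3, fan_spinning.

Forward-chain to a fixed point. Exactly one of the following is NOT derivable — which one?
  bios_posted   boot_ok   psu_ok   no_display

no_display

[1] rule 4 [ticket_escalated, cable_seated => network_up]; rule 5 [beep_code_3, fan_spinning => bios_posted]. ⇒ new: network_up, bios_posted.
[2] rule 3 [bios_posted => psu_ok]. ⇒ new: psu_ok.
[3] rule 2 [psu_ok => boot_ok]. ⇒ new: boot_ok.
Derived: boot_ok (round 3), bios_posted (round 1), psu_ok (round 2). no_display never appears in any round.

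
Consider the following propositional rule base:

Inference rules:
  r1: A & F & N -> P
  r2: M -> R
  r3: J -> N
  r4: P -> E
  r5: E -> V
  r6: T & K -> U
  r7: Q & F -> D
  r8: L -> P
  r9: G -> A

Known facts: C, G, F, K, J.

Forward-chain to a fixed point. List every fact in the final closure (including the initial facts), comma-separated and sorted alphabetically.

A, C, E, F, G, J, K, N, P, V

Round 1 fires r3, r9, giving N, A.
Round 2 fires r1, giving P.
Round 3 fires r4, giving E.
Round 4 fires r5, giving V.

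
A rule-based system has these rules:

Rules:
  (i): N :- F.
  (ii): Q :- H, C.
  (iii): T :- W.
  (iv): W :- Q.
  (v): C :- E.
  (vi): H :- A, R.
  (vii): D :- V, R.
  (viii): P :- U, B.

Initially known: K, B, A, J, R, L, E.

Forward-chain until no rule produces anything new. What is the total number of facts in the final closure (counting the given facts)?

[1] (v) [C :- E.]; (vi) [H :- A, R.]. ⇒ new: C, H.
[2] (ii) [Q :- H, C.]. ⇒ new: Q.
[3] (iv) [W :- Q.]. ⇒ new: W.
[4] (iii) [T :- W.]. ⇒ new: T.
Closure: {A, B, C, E, H, J, K, L, Q, R, T, W} — 12 facts.

12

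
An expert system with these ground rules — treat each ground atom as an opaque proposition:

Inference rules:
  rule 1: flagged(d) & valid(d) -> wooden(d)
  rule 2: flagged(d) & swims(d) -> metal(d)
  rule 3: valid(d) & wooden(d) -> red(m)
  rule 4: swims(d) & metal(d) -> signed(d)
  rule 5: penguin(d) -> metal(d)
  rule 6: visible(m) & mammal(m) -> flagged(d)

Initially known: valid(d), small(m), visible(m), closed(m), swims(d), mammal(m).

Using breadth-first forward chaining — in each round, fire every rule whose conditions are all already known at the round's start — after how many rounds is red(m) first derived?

3

[1] rule 6 [visible(m) & mammal(m) -> flagged(d)]. ⇒ new: flagged(d).
[2] rule 1 [flagged(d) & valid(d) -> wooden(d)]; rule 2 [flagged(d) & swims(d) -> metal(d)]. ⇒ new: wooden(d), metal(d).
[3] rule 3 [valid(d) & wooden(d) -> red(m)]; rule 4 [swims(d) & metal(d) -> signed(d)]. ⇒ new: red(m), signed(d).
red(m) first appears in round 3.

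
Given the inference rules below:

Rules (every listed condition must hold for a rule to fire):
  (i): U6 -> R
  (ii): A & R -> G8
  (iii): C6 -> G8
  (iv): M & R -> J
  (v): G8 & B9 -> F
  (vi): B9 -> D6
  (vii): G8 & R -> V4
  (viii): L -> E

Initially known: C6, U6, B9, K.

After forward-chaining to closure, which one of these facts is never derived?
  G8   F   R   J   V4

Round 1 fires (i), (iii), (vi), giving R, G8, D6.
Round 2 fires (v), (vii), giving F, V4.
Derived: V4 (round 2), G8 (round 1), F (round 2), R (round 1). J never appears in any round.

J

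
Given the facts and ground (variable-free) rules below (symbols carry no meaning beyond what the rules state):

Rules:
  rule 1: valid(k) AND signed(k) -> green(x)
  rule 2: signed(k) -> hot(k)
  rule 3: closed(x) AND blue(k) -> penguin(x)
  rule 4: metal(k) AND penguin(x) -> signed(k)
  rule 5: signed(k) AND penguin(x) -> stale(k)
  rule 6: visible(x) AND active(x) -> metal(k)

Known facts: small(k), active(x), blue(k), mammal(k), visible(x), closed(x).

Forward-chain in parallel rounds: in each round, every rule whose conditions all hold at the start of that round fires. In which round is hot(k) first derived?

Round 1 fires rule 3, rule 6, giving penguin(x), metal(k).
Round 2 fires rule 4, giving signed(k).
Round 3 fires rule 2, rule 5, giving hot(k), stale(k).
hot(k) first appears in round 3.

3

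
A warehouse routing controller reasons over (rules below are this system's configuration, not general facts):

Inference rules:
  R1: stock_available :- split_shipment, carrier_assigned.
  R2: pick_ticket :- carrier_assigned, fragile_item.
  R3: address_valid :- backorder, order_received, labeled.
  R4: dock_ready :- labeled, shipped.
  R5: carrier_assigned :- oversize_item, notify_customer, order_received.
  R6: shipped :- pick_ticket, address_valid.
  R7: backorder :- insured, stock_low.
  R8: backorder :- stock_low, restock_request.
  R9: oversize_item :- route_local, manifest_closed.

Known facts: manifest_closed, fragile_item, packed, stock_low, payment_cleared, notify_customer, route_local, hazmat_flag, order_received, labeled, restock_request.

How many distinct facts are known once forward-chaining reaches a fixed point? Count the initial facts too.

18

Round 1 fires R8, R9, giving backorder, oversize_item.
Round 2 fires R3, R5, giving address_valid, carrier_assigned.
Round 3 fires R2, giving pick_ticket.
Round 4 fires R6, giving shipped.
Round 5 fires R4, giving dock_ready.
Closure: {address_valid, backorder, carrier_assigned, dock_ready, fragile_item, hazmat_flag, labeled, manifest_closed, notify_customer, order_received, oversize_item, packed, payment_cleared, pick_ticket, restock_request, route_local, shipped, stock_low} — 18 facts.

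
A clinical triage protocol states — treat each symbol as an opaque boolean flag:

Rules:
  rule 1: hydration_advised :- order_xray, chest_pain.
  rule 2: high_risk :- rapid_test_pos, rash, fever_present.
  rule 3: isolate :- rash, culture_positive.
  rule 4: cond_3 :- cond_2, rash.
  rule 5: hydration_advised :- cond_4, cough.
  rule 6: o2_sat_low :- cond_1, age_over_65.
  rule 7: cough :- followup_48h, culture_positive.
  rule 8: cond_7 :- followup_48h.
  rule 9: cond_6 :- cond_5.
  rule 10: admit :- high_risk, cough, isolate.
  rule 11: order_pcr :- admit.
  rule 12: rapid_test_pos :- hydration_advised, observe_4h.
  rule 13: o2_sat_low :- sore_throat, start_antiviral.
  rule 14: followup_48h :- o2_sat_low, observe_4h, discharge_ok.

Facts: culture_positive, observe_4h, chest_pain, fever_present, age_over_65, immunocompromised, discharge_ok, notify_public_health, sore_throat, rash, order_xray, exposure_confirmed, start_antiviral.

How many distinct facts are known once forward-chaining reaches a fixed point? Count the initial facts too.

Round 1: rule 1 [hydration_advised :- order_xray, chest_pain.]; rule 3 [isolate :- rash, culture_positive.]; rule 13 [o2_sat_low :- sore_throat, start_antiviral.]. New: hydration_advised, isolate, o2_sat_low.
Round 2: rule 12 [rapid_test_pos :- hydration_advised, observe_4h.]; rule 14 [followup_48h :- o2_sat_low, observe_4h, discharge_ok.]. New: rapid_test_pos, followup_48h.
Round 3: rule 2 [high_risk :- rapid_test_pos, rash, fever_present.]; rule 7 [cough :- followup_48h, culture_positive.]; rule 8 [cond_7 :- followup_48h.]. New: high_risk, cough, cond_7.
Round 4: rule 10 [admit :- high_risk, cough, isolate.]. New: admit.
Round 5: rule 11 [order_pcr :- admit.]. New: order_pcr.
Closure: {admit, age_over_65, chest_pain, cond_7, cough, culture_positive, discharge_ok, exposure_confirmed, fever_present, followup_48h, high_risk, hydration_advised, immunocompromised, isolate, notify_public_health, o2_sat_low, observe_4h, order_pcr, order_xray, rapid_test_pos, rash, sore_throat, start_antiviral} — 23 facts.

23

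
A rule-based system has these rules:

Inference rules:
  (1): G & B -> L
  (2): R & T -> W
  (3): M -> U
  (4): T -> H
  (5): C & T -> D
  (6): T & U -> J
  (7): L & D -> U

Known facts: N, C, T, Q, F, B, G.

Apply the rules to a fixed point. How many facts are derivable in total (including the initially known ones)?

[1] (1) [G & B -> L]; (4) [T -> H]; (5) [C & T -> D]. ⇒ new: L, H, D.
[2] (7) [L & D -> U]. ⇒ new: U.
[3] (6) [T & U -> J]. ⇒ new: J.
Closure: {B, C, D, F, G, H, J, L, N, Q, T, U} — 12 facts.

12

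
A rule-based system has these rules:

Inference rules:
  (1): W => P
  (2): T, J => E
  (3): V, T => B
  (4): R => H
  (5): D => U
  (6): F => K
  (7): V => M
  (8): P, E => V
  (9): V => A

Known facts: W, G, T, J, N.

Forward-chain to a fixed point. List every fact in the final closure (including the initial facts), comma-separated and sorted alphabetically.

Round 1: (1) [W => P]; (2) [T, J => E]. New: P, E.
Round 2: (8) [P, E => V]. New: V.
Round 3: (3) [V, T => B]; (7) [V => M]; (9) [V => A]. New: B, M, A.

A, B, E, G, J, M, N, P, T, V, W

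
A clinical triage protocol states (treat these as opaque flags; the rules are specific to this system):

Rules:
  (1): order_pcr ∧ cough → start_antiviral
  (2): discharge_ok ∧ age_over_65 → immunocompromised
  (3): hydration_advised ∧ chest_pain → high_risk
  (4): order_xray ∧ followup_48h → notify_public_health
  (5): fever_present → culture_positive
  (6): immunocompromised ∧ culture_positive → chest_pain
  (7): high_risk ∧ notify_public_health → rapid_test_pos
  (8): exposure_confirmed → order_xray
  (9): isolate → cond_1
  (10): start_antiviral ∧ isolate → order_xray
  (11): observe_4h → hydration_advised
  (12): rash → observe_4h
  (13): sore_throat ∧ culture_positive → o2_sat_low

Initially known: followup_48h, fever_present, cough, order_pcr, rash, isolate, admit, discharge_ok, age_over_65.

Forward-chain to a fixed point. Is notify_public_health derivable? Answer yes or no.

Round 1 fires (1), (2), (5), (9), (12), giving start_antiviral, immunocompromised, culture_positive, cond_1, observe_4h.
Round 2 fires (6), (10), (11), giving chest_pain, order_xray, hydration_advised.
Round 3 fires (3), (4), giving high_risk, notify_public_health.
Round 4 fires (7), giving rapid_test_pos.
notify_public_health appears in round 3, so it is derivable.

yes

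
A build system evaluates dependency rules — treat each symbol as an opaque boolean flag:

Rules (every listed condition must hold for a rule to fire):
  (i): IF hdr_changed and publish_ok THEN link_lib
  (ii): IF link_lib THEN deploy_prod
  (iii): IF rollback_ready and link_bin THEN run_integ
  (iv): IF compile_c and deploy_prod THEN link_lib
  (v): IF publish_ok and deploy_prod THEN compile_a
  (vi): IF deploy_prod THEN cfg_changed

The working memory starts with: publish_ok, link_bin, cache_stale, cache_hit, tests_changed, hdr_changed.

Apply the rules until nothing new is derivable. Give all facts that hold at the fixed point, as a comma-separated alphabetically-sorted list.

cache_hit, cache_stale, cfg_changed, compile_a, deploy_prod, hdr_changed, link_bin, link_lib, publish_ok, tests_changed

Round 1 — (i), derive link_lib.
Round 2 — (ii), derive deploy_prod.
Round 3 — (v), (vi), derive compile_a, cfg_changed.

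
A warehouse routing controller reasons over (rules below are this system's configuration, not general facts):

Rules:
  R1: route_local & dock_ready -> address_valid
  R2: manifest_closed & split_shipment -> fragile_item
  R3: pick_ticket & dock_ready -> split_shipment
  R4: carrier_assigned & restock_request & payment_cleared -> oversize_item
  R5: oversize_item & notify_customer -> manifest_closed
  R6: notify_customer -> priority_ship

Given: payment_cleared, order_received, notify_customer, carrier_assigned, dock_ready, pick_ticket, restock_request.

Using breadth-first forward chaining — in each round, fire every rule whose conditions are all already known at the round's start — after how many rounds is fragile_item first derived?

[1] R3 [pick_ticket & dock_ready -> split_shipment]; R4 [carrier_assigned & restock_request & payment_cleared -> oversize_item]; R6 [notify_customer -> priority_ship]. ⇒ new: split_shipment, oversize_item, priority_ship.
[2] R5 [oversize_item & notify_customer -> manifest_closed]. ⇒ new: manifest_closed.
[3] R2 [manifest_closed & split_shipment -> fragile_item]. ⇒ new: fragile_item.
fragile_item first appears in round 3.

3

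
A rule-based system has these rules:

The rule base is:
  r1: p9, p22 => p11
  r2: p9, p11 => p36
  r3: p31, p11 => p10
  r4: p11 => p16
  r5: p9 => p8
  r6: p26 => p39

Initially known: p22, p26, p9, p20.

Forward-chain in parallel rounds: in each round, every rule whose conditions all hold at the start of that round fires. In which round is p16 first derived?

Round 1: r1 [p9, p22 => p11]; r5 [p9 => p8]; r6 [p26 => p39]. Adds p11, p8, p39.
Round 2: r2 [p9, p11 => p36]; r4 [p11 => p16]. Adds p36, p16.
p16 first appears in round 2.

2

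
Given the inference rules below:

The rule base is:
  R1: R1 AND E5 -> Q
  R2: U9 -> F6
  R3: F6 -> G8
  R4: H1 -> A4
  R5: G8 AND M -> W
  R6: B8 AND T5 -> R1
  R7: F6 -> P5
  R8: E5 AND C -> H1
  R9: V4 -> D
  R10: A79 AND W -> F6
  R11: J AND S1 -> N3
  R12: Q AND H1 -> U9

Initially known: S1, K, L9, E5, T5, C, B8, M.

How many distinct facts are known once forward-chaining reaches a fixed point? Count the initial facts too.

17

Round 1: R6 [B8 AND T5 -> R1]; R8 [E5 AND C -> H1]. Adds R1, H1.
Round 2: R1 [R1 AND E5 -> Q]; R4 [H1 -> A4]. Adds Q, A4.
Round 3: R12 [Q AND H1 -> U9]. Adds U9.
Round 4: R2 [U9 -> F6]. Adds F6.
Round 5: R3 [F6 -> G8]; R7 [F6 -> P5]. Adds G8, P5.
Round 6: R5 [G8 AND M -> W]. Adds W.
Closure: {A4, B8, C, E5, F6, G8, H1, K, L9, M, P5, Q, R1, S1, T5, U9, W} — 17 facts.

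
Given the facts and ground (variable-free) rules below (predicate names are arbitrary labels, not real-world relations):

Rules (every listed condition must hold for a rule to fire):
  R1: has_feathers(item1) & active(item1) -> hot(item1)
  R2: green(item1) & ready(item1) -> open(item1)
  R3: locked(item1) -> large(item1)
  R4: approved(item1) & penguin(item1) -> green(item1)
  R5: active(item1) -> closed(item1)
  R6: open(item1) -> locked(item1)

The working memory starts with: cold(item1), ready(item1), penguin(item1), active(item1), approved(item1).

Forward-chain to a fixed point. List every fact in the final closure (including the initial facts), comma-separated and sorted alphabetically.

Round 1 — R4, R5, derive green(item1), closed(item1).
Round 2 — R2, derive open(item1).
Round 3 — R6, derive locked(item1).
Round 4 — R3, derive large(item1).

active(item1), approved(item1), closed(item1), cold(item1), green(item1), large(item1), locked(item1), open(item1), penguin(item1), ready(item1)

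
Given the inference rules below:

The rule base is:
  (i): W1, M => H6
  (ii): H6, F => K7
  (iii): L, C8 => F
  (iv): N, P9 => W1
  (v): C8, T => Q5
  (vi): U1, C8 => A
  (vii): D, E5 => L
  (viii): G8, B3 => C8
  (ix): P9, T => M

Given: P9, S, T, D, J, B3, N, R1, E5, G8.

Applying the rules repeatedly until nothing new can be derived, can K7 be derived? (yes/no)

yes

Round 1 — (iv), (vii), (viii), (ix), derive W1, L, C8, M.
Round 2 — (i), (iii), (v), derive H6, F, Q5.
Round 3 — (ii), derive K7.
K7 appears in round 3, so it is derivable.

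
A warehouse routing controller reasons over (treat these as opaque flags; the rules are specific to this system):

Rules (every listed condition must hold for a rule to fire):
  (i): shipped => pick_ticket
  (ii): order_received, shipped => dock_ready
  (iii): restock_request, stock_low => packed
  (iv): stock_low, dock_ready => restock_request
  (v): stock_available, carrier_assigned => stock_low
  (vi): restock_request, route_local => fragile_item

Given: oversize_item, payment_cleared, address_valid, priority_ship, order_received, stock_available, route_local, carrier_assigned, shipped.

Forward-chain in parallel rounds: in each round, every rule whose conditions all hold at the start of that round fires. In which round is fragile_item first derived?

3

Round 1 fires (i), (ii), (v), giving pick_ticket, dock_ready, stock_low.
Round 2 fires (iv), giving restock_request.
Round 3 fires (iii), (vi), giving packed, fragile_item.
fragile_item first appears in round 3.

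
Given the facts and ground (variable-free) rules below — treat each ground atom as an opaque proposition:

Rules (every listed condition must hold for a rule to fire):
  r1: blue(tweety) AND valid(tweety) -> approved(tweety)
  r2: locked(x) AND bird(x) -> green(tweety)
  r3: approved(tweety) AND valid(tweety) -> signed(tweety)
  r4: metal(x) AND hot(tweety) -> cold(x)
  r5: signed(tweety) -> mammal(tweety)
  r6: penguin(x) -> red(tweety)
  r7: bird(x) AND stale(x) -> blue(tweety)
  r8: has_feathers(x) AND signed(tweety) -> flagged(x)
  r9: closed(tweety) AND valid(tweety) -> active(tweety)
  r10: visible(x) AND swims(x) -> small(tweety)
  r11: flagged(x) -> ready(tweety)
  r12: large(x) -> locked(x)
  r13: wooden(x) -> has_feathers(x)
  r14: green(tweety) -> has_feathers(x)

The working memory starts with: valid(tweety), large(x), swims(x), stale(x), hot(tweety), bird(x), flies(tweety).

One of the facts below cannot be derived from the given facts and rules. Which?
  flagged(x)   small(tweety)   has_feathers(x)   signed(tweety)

small(tweety)

Round 1 — r7, r12, derive blue(tweety), locked(x).
Round 2 — r1, r2, derive approved(tweety), green(tweety).
Round 3 — r3, r14, derive signed(tweety), has_feathers(x).
Round 4 — r5, r8, derive mammal(tweety), flagged(x).
Round 5 — r11, derive ready(tweety).
Derived: signed(tweety) (round 3), has_feathers(x) (round 3), flagged(x) (round 4). small(tweety) never appears in any round.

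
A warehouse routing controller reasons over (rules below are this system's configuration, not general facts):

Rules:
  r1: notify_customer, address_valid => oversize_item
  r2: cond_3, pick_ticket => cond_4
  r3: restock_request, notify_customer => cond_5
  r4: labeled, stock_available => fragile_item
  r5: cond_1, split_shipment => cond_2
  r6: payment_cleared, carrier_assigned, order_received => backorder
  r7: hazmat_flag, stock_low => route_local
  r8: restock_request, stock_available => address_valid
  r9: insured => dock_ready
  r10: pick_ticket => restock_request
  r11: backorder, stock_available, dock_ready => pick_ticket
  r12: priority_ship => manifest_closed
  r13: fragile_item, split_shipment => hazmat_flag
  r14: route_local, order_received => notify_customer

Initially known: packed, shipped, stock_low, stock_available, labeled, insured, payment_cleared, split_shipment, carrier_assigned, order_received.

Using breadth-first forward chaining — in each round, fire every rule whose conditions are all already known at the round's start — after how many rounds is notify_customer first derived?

Round 1: r4 [labeled, stock_available => fragile_item]; r6 [payment_cleared, carrier_assigned, order_received => backorder]; r9 [insured => dock_ready]. Adds fragile_item, backorder, dock_ready.
Round 2: r11 [backorder, stock_available, dock_ready => pick_ticket]; r13 [fragile_item, split_shipment => hazmat_flag]. Adds pick_ticket, hazmat_flag.
Round 3: r7 [hazmat_flag, stock_low => route_local]; r10 [pick_ticket => restock_request]. Adds route_local, restock_request.
Round 4: r8 [restock_request, stock_available => address_valid]; r14 [route_local, order_received => notify_customer]. Adds address_valid, notify_customer.
notify_customer first appears in round 4.

4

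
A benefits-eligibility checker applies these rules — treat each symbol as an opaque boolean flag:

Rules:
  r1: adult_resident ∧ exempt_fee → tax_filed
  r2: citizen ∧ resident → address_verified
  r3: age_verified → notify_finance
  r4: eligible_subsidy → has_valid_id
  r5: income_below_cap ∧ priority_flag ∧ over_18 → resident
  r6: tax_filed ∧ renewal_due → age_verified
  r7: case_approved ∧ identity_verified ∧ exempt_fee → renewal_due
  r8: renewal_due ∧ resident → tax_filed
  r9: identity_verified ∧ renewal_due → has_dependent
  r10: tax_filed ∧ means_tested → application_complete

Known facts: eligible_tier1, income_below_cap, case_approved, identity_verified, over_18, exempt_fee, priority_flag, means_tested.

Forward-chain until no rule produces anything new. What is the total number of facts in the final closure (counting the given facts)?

Round 1 — r5, r7, derive resident, renewal_due.
Round 2 — r8, r9, derive tax_filed, has_dependent.
Round 3 — r6, r10, derive age_verified, application_complete.
Round 4 — r3, derive notify_finance.
Closure: {age_verified, application_complete, case_approved, eligible_tier1, exempt_fee, has_dependent, identity_verified, income_below_cap, means_tested, notify_finance, over_18, priority_flag, renewal_due, resident, tax_filed} — 15 facts.

15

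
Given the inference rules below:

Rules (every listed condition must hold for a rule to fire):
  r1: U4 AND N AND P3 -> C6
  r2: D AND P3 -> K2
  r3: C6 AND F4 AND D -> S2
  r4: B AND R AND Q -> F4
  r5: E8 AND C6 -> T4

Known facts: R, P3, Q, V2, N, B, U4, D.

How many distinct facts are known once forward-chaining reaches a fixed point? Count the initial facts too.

12

Round 1: r1 [U4 AND N AND P3 -> C6]; r2 [D AND P3 -> K2]; r4 [B AND R AND Q -> F4]. New: C6, K2, F4.
Round 2: r3 [C6 AND F4 AND D -> S2]. New: S2.
Closure: {B, C6, D, F4, K2, N, P3, Q, R, S2, U4, V2} — 12 facts.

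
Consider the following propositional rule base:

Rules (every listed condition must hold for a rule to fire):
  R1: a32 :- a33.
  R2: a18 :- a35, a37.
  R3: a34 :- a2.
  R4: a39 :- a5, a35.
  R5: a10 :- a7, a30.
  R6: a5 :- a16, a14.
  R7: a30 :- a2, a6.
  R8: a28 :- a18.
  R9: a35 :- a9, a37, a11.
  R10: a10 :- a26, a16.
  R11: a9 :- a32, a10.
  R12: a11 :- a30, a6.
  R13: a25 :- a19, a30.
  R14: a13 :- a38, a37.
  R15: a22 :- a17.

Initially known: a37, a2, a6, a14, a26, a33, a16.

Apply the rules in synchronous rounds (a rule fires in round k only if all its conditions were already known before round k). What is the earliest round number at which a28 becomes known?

5

Round 1 — R1, R3, R6, R7, R10, derive a32, a34, a5, a30, a10.
Round 2 — R11, R12, derive a9, a11.
Round 3 — R9, derive a35.
Round 4 — R2, R4, derive a18, a39.
Round 5 — R8, derive a28.
a28 first appears in round 5.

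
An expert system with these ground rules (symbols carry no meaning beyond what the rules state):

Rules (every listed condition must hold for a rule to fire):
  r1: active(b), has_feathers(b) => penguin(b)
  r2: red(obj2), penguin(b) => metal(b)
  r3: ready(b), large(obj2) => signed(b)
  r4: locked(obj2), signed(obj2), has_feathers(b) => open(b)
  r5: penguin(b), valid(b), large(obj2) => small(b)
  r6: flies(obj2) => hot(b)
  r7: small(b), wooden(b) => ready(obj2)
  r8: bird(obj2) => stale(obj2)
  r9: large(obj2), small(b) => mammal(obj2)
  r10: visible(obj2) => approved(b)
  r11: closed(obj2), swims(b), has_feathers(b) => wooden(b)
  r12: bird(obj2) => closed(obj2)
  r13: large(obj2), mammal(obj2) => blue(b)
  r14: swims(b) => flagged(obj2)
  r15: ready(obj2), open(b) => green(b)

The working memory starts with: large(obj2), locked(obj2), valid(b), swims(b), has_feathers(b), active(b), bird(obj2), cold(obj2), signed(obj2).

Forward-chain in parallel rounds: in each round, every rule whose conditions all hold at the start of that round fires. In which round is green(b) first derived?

Round 1: r1 [active(b), has_feathers(b) => penguin(b)]; r4 [locked(obj2), signed(obj2), has_feathers(b) => open(b)]; r8 [bird(obj2) => stale(obj2)]; r12 [bird(obj2) => closed(obj2)]; r14 [swims(b) => flagged(obj2)]. Adds penguin(b), open(b), stale(obj2), closed(obj2), flagged(obj2).
Round 2: r5 [penguin(b), valid(b), large(obj2) => small(b)]; r11 [closed(obj2), swims(b), has_feathers(b) => wooden(b)]. Adds small(b), wooden(b).
Round 3: r7 [small(b), wooden(b) => ready(obj2)]; r9 [large(obj2), small(b) => mammal(obj2)]. Adds ready(obj2), mammal(obj2).
Round 4: r13 [large(obj2), mammal(obj2) => blue(b)]; r15 [ready(obj2), open(b) => green(b)]. Adds blue(b), green(b).
green(b) first appears in round 4.

4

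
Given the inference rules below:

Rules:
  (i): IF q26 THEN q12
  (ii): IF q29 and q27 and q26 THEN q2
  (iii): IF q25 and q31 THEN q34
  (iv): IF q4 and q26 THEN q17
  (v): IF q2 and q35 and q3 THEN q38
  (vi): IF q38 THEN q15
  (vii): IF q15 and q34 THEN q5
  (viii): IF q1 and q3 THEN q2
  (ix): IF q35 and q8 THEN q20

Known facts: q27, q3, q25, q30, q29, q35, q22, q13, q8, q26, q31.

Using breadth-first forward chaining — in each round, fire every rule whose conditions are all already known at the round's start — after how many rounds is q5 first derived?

[1] (i) [IF q26 THEN q12]; (ii) [IF q29 and q27 and q26 THEN q2]; (iii) [IF q25 and q31 THEN q34]; (ix) [IF q35 and q8 THEN q20]. ⇒ new: q12, q2, q34, q20.
[2] (v) [IF q2 and q35 and q3 THEN q38]. ⇒ new: q38.
[3] (vi) [IF q38 THEN q15]. ⇒ new: q15.
[4] (vii) [IF q15 and q34 THEN q5]. ⇒ new: q5.
q5 first appears in round 4.

4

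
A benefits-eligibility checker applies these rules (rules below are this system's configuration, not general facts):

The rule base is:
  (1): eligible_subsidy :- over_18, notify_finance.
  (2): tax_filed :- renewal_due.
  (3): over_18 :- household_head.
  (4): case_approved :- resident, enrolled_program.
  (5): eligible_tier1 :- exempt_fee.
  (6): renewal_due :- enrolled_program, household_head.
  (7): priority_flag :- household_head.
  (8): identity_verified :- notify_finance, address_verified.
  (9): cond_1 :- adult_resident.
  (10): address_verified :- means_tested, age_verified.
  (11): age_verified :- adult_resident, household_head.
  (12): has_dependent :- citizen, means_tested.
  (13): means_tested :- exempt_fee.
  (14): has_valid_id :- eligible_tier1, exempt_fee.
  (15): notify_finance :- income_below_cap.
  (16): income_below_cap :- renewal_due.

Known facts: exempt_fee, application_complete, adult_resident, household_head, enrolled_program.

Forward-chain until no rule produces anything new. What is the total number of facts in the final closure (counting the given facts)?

Round 1 — (3), (5), (6), (7), (9), (11), (13), derive over_18, eligible_tier1, renewal_due, priority_flag, cond_1, age_verified, means_tested.
Round 2 — (2), (10), (14), (16), derive tax_filed, address_verified, has_valid_id, income_below_cap.
Round 3 — (15), derive notify_finance.
Round 4 — (1), (8), derive eligible_subsidy, identity_verified.
Closure: {address_verified, adult_resident, age_verified, application_complete, cond_1, eligible_subsidy, eligible_tier1, enrolled_program, exempt_fee, has_valid_id, household_head, identity_verified, income_below_cap, means_tested, notify_finance, over_18, priority_flag, renewal_due, tax_filed} — 19 facts.

19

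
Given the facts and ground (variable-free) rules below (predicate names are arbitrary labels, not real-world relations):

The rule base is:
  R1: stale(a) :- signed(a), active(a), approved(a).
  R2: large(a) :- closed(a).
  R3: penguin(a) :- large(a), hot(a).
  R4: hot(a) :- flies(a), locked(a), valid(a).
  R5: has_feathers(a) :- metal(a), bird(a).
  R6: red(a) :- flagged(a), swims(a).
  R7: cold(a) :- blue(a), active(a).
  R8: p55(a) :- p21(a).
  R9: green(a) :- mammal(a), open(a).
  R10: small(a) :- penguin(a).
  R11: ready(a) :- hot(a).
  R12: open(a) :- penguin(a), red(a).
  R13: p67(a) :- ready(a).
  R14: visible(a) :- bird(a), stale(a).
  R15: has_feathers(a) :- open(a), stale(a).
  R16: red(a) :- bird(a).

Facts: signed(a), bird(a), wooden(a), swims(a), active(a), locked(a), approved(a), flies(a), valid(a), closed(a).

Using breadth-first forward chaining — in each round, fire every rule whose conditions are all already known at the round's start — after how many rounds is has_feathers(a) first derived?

4

Round 1 — R1, R2, R4, R16, derive stale(a), large(a), hot(a), red(a).
Round 2 — R3, R11, R14, derive penguin(a), ready(a), visible(a).
Round 3 — R10, R12, R13, derive small(a), open(a), p67(a).
Round 4 — R15, derive has_feathers(a).
has_feathers(a) first appears in round 4.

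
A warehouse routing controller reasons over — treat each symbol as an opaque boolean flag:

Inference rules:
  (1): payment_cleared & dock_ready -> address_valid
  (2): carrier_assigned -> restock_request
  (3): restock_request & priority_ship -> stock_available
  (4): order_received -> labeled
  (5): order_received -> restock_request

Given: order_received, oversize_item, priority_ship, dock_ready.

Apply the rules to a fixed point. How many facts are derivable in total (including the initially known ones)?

7

Round 1: (4) [order_received -> labeled]; (5) [order_received -> restock_request]. Adds labeled, restock_request.
Round 2: (3) [restock_request & priority_ship -> stock_available]. Adds stock_available.
Closure: {dock_ready, labeled, order_received, oversize_item, priority_ship, restock_request, stock_available} — 7 facts.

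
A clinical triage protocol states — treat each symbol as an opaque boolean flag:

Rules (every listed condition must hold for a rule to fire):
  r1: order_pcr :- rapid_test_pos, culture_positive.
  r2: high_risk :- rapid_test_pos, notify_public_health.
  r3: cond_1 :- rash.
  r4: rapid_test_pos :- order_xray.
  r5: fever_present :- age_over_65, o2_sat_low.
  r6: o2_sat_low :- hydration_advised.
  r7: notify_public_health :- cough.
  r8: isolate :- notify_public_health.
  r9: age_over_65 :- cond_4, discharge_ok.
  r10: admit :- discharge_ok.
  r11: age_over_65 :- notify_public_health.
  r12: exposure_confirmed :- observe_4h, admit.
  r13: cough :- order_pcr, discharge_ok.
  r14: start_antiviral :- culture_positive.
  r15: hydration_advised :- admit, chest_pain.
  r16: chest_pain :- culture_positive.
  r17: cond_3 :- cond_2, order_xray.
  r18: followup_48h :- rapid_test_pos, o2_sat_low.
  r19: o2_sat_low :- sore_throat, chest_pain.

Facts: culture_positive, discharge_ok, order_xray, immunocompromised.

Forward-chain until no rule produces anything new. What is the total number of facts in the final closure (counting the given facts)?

Round 1: r4 [rapid_test_pos :- order_xray.]; r10 [admit :- discharge_ok.]; r14 [start_antiviral :- culture_positive.]; r16 [chest_pain :- culture_positive.]. Adds rapid_test_pos, admit, start_antiviral, chest_pain.
Round 2: r1 [order_pcr :- rapid_test_pos, culture_positive.]; r15 [hydration_advised :- admit, chest_pain.]. Adds order_pcr, hydration_advised.
Round 3: r6 [o2_sat_low :- hydration_advised.]; r13 [cough :- order_pcr, discharge_ok.]. Adds o2_sat_low, cough.
Round 4: r7 [notify_public_health :- cough.]; r18 [followup_48h :- rapid_test_pos, o2_sat_low.]. Adds notify_public_health, followup_48h.
Round 5: r2 [high_risk :- rapid_test_pos, notify_public_health.]; r8 [isolate :- notify_public_health.]; r11 [age_over_65 :- notify_public_health.]. Adds high_risk, isolate, age_over_65.
Round 6: r5 [fever_present :- age_over_65, o2_sat_low.]. Adds fever_present.
Closure: {admit, age_over_65, chest_pain, cough, culture_positive, discharge_ok, fever_present, followup_48h, high_risk, hydration_advised, immunocompromised, isolate, notify_public_health, o2_sat_low, order_pcr, order_xray, rapid_test_pos, start_antiviral} — 18 facts.

18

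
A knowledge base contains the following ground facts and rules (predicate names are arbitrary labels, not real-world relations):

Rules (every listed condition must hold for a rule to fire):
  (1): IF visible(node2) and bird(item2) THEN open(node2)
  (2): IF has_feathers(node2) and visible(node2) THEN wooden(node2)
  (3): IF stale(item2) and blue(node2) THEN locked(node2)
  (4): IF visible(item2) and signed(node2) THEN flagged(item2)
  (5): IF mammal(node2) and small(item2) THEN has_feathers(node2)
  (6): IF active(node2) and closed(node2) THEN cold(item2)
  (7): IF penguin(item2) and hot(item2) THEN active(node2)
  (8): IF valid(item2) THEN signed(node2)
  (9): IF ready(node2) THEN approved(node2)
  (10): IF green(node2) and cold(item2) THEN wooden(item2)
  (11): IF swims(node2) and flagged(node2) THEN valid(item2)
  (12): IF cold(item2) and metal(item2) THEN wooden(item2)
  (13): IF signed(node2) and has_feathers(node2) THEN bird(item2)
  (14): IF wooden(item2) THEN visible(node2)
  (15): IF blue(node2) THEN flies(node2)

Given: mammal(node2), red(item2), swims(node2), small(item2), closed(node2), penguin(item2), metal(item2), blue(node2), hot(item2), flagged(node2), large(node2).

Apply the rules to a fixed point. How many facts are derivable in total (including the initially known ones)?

Round 1: (5) [IF mammal(node2) and small(item2) THEN has_feathers(node2)]; (7) [IF penguin(item2) and hot(item2) THEN active(node2)]; (11) [IF swims(node2) and flagged(node2) THEN valid(item2)]; (15) [IF blue(node2) THEN flies(node2)]. New: has_feathers(node2), active(node2), valid(item2), flies(node2).
Round 2: (6) [IF active(node2) and closed(node2) THEN cold(item2)]; (8) [IF valid(item2) THEN signed(node2)]. New: cold(item2), signed(node2).
Round 3: (12) [IF cold(item2) and metal(item2) THEN wooden(item2)]; (13) [IF signed(node2) and has_feathers(node2) THEN bird(item2)]. New: wooden(item2), bird(item2).
Round 4: (14) [IF wooden(item2) THEN visible(node2)]. New: visible(node2).
Round 5: (1) [IF visible(node2) and bird(item2) THEN open(node2)]; (2) [IF has_feathers(node2) and visible(node2) THEN wooden(node2)]. New: open(node2), wooden(node2).
Closure: {active(node2), bird(item2), blue(node2), closed(node2), cold(item2), flagged(node2), flies(node2), has_feathers(node2), hot(item2), large(node2), mammal(node2), metal(item2), open(node2), penguin(item2), red(item2), signed(node2), small(item2), swims(node2), valid(item2), visible(node2), wooden(item2), wooden(node2)} — 22 facts.

22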